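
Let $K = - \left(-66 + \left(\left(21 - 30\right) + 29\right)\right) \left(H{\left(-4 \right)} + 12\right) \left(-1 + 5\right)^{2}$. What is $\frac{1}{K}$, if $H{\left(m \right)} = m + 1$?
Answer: $\frac{1}{6624} \approx 0.00015097$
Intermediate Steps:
$H{\left(m \right)} = 1 + m$
$K = 6624$ ($K = - \left(-66 + \left(\left(21 - 30\right) + 29\right)\right) \left(\left(1 - 4\right) + 12\right) \left(-1 + 5\right)^{2} = - \left(-66 + \left(-9 + 29\right)\right) \left(-3 + 12\right) 4^{2} = - \left(-66 + 20\right) 9 \cdot 16 = - \left(-46\right) 9 \cdot 16 = - \left(-414\right) 16 = \left(-1\right) \left(-6624\right) = 6624$)
$\frac{1}{K} = \frac{1}{6624}$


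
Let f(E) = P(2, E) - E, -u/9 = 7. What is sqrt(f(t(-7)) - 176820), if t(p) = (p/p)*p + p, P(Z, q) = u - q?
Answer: I*sqrt(176855) ≈ 420.54*I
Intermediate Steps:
u = -63 (u = -9*7 = -63)
P(Z, q) = -63 - q
t(p) = 2*p (t(p) = 1*p + p = p + p = 2*p)
f(E) = -63 - 2*E (f(E) = (-63 - E) - E = -63 - 2*E)
sqrt(f(t(-7)) - 176820) = sqrt((-63 - 4*(-7)) - 176820) = sqrt((-63 - 2*(-14)) - 176820) = sqrt((-63 + 28) - 176820) = sqrt(-35 - 176820) = sqrt(-176855) = I*sqrt(176855)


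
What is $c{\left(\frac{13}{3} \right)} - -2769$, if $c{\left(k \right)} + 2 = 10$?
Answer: $2777$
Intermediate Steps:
$c{\left(k \right)} = 8$ ($c{\left(k \right)} = -2 + 10 = 8$)
$c{\left(\frac{13}{3} \right)} - -2769 = 8 - -2769 = 8 + 2769 = 2777$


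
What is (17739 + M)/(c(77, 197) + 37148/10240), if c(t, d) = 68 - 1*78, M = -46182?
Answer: 72814080/16313 ≈ 4463.6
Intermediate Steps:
c(t, d) = -10 (c(t, d) = 68 - 78 = -10)
(17739 + M)/(c(77, 197) + 37148/10240) = (17739 - 46182)/(-10 + 37148/10240) = -28443/(-10 + 37148*(1/10240)) = -28443/(-10 + 9287/2560) = -28443/(-16313/2560) = -28443*(-2560/16313) = 72814080/16313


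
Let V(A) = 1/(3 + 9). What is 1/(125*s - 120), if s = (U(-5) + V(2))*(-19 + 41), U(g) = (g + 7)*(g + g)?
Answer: -6/329345 ≈ -1.8218e-5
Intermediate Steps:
V(A) = 1/12
U(g) = 2*g*(7 + g) (U(g) = (7 + g)*(2*g) = 2*g*(7 + g))
s = -2629/6 (s = (2*(-5)*(7 - 5) + 1/12)*(-19 + 41) = (2*(-5)*2 + 1/12)*22 = (-20 + 1/12)*22 = -239/12*22 = -2629/6 ≈ -438.17)
1/(125*s - 120) = 1/(125*(-2629/6) - 120) = 1/(-328625/6 - 120) = 1/(-329345/6) = -6/329345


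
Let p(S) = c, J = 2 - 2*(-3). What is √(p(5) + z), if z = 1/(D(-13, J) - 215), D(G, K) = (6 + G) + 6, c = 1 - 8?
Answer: I*√9078/36 ≈ 2.6466*I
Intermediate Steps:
c = -7
J = 8 (J = 2 + 6 = 8)
D(G, K) = 12 + G
p(S) = -7
z = -1/216 (z = 1/((12 - 13) - 215) = 1/(-1 - 215) = 1/(-216) = -1/216 ≈ -0.0046296)
√(p(5) + z) = √(-7 - 1/216) = √(-1513/216) = I*√9078/36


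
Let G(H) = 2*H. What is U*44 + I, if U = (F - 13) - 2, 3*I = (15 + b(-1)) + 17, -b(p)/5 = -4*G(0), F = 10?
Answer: -628/3 ≈ -209.33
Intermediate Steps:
b(p) = 0 (b(p) = -(-20)*2*0 = -(-20)*0 = -5*0 = 0)
I = 32/3 (I = ((15 + 0) + 17)/3 = (15 + 17)/3 = (⅓)*32 = 32/3 ≈ 10.667)
U = -5 (U = (10 - 13) - 2 = -3 - 2 = -5)
U*44 + I = -5*44 + 32/3 = -220 + 32/3 = -628/3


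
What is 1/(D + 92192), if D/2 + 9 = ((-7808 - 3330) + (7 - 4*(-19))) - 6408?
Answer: 1/57248 ≈ 1.7468e-5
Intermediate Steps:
D = -34944 (D = -18 + 2*(((-7808 - 3330) + (7 - 4*(-19))) - 6408) = -18 + 2*((-11138 + (7 + 76)) - 6408) = -18 + 2*((-11138 + 83) - 6408) = -18 + 2*(-11055 - 6408) = -18 + 2*(-17463) = -18 - 34926 = -34944)
1/(D + 92192) = 1/(-34944 + 92192) = 1/57248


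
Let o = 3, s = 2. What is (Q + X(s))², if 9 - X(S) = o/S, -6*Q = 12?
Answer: 121/4 ≈ 30.250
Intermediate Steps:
Q = -2 (Q = -⅙*12 = -2)
X(S) = 9 - 3/S
(Q + X(s))² = (-2 + (9 - 3/2))² = (-2 + 15/2)² = (11/2)² = 121/4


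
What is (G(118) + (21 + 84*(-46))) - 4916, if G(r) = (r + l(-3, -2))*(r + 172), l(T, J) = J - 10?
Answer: 21981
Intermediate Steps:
l(T, J) = -10 + J
G(r) = (-12 + r)*(172 + r) (G(r) = (r + (-10 - 2))*(r + 172) = (r - 12)*(172 + r) = (-12 + r)*(172 + r))
(G(118) + (21 + 84*(-46))) - 4916 = ((-2064 + 118² + 160*118) + (21 + 84*(-46))) - 4916 = ((-2064 + 13924 + 18880) + (21 - 3864)) - 4916 = (30740 - 3843) - 4916 = 26897 - 4916 = 21981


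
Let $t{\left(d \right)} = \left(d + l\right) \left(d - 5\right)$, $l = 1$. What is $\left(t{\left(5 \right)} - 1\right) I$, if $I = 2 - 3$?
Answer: $1$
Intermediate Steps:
$t{\left(d \right)} = \left(1 + d\right) \left(-5 + d\right)$ ($t{\left(d \right)} = \left(d + 1\right) \left(d - 5\right) = \left(1 + d\right) \left(-5 + d\right)$)
$I = -1$ ($I = 2 - 3 = -1$)
$\left(t{\left(5 \right)} - 1\right) I = \left(\left(-5 + 5^{2} - 20\right) - 1\right) \left(-1\right) = \left(\left(-5 + 25 - 20\right) - 1\right) \left(-1\right) = \left(0 - 1\right) \left(-1\right) = \left(-1\right) \left(-1\right) = 1$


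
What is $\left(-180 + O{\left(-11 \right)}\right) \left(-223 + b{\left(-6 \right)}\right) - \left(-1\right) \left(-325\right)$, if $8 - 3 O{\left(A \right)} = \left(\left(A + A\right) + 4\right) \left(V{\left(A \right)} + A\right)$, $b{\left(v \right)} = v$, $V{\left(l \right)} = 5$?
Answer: $\frac{145585}{3} \approx 48528.0$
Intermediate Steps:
$O{\left(A \right)} = \frac{8}{3} - \frac{\left(4 + 2 A\right) \left(5 + A\right)}{3}$ ($O{\left(A \right)} = \frac{8}{3} - \frac{\left(\left(A + A\right) + 4\right) \left(5 + A\right)}{3} = \frac{8}{3} - \frac{\left(2 A + 4\right) \left(5 + A\right)}{3} = \frac{8}{3} - \frac{\left(4 + 2 A\right) \left(5 + A\right)}{3}$)
$\left(-180 + O{\left(-11 \right)}\right) \left(-223 + b{\left(-6 \right)}\right) - \left(-1\right) \left(-325\right) = \left(-180 - \left(- \frac{142}{3} + \frac{242}{3}\right)\right) \left(-223 - 6\right) - \left(-1\right) \left(-325\right) = \left(-180 - \frac{100}{3}\right) \left(-229\right) - 325 = \left(- \frac{640}{3}\right) \left(-229\right) - 325 = \frac{146560}{3} - 325 = \frac{145585}{3}$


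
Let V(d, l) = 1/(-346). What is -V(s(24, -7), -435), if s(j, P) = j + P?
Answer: 1/346 ≈ 0.0028902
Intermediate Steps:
s(j, P) = P + j
V(d, l) = -1/346
-V(s(24, -7), -435) = -1*(-1/346) = 1/346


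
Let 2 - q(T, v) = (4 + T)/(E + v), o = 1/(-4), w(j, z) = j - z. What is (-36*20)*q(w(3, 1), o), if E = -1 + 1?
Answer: -18720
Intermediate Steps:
E = 0
o = -¼ ≈ -0.25000
q(T, v) = 2 - (4 + T)/v (q(T, v) = 2 - (4 + T)/(0 + v) = 2 - (4 + T)/v)
(-36*20)*q(w(3, 1), o) = (-36*20)*((-4 - (3 - 1*1) + 2*(-¼))/(-¼)) = -(-2880)*(-4 - (3 - 1) - ½) = -(-2880)*(-4 - 1*2 - ½) = -(-2880)*(-4 - 2 - ½) = -(-2880)*(-13)/2 = -720*26 = -18720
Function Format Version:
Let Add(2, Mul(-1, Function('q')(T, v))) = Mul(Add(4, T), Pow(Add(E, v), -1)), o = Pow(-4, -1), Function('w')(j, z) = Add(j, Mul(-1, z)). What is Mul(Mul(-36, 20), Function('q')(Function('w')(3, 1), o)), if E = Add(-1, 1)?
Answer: -18720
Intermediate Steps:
E = 0
o = Rational(-1, 4) ≈ -0.25000
Function('q')(T, v) = Add(2, Mul(-1, Pow(v, -1), Add(4, T))) (Function('q')(T, v) = Add(2, Mul(-1, Mul(Add(4, T), Pow(Add(0, v), -1)))) = Add(2, Mul(-1, Mul(Add(4, T), Pow(v, -1)))) = Add(2, Mul(-1, Mul(Pow(v, -1), Add(4, T)))) = Add(2, Mul(-1, Pow(v, -1), Add(4, T))))
Mul(Mul(-36, 20), Function('q')(Function('w')(3, 1), o)) = Mul(Mul(-36, 20), Mul(Pow(Rational(-1, 4), -1), Add(-4, Mul(-1, Add(3, Mul(-1, 1))), Mul(2, Rational(-1, 4))))) = Mul(-720, Mul(-4, Add(-4, Mul(-1, Add(3, -1)), Rational(-1, 2)))) = Mul(-720, Mul(-4, Add(-4, Mul(-1, 2), Rational(-1, 2)))) = Mul(-720, Mul(-4, Add(-4, -2, Rational(-1, 2)))) = Mul(-720, Mul(-4, Rational(-13, 2))) = Mul(-720, 26) = -18720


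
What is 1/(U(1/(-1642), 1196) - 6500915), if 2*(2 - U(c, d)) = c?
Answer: -3284/21348998291 ≈ -1.5382e-7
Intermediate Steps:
U(c, d) = 2 - c/2
1/(U(1/(-1642), 1196) - 6500915) = 1/((2 - 1/2/(-1642)) - 6500915) = 1/((2 - 1/2*(-1/1642)) - 6500915) = 1/((2 + 1/3284) - 6500915) = 1/(6569/3284 - 6500915) = 1/(-21348998291/3284) = -3284/21348998291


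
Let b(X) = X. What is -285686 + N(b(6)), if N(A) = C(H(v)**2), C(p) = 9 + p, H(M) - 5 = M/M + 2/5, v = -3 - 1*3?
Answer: -7140901/25 ≈ -2.8564e+5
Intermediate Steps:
v = -6 (v = -3 - 3 = -6)
H(M) = 32/5 (H(M) = 5 + (M/M + 2/5) = 5 + (1 + 2*(1/5)) = 5 + (1 + 2/5) = 5 + 7/5 = 32/5)
N(A) = 1249/25 (N(A) = 9 + (32/5)**2 = 9 + 1024/25 = 1249/25)
-285686 + N(b(6)) = -285686 + 1249/25 = -7140901/25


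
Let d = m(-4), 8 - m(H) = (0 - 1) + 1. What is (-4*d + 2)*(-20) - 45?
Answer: 555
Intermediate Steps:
m(H) = 8 (m(H) = 8 - ((0 - 1) + 1) = 8 - (-1 + 1) = 8 - 1*0 = 8 + 0 = 8)
d = 8
(-4*d + 2)*(-20) - 45 = (-4*8 + 2)*(-20) - 45 = (-32 + 2)*(-20) - 45 = -30*(-20) - 45 = 600 - 45 = 555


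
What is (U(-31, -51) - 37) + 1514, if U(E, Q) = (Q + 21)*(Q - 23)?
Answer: 3697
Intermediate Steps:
U(E, Q) = (-23 + Q)*(21 + Q) (U(E, Q) = (21 + Q)*(-23 + Q) = (-23 + Q)*(21 + Q))
(U(-31, -51) - 37) + 1514 = ((-483 + (-51)**2 - 2*(-51)) - 37) + 1514 = ((-483 + 2601 + 102) - 37) + 1514 = (2220 - 37) + 1514 = 2183 + 1514 = 3697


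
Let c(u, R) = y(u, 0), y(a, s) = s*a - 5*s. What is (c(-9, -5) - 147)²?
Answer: 21609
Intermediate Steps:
y(a, s) = -5*s + a*s (y(a, s) = a*s - 5*s = -5*s + a*s)
c(u, R) = 0 (c(u, R) = 0*(-5 + u) = 0)
(c(-9, -5) - 147)² = (0 - 147)² = (-147)² = 21609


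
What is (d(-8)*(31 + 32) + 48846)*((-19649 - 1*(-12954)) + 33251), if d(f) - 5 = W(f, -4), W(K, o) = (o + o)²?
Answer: 1412593308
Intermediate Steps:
W(K, o) = 4*o² (W(K, o) = (2*o)² = 4*o²)
d(f) = 69 (d(f) = 5 + 4*(-4)² = 5 + 4*16 = 5 + 64 = 69)
(d(-8)*(31 + 32) + 48846)*((-19649 - 1*(-12954)) + 33251) = (69*(31 + 32) + 48846)*((-19649 - 1*(-12954)) + 33251) = (69*63 + 48846)*((-19649 + 12954) + 33251) = (4347 + 48846)*(-6695 + 33251) = 53193*26556 = 1412593308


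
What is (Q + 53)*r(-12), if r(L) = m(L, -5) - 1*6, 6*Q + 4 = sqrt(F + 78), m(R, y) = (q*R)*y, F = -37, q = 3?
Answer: 9106 + 29*sqrt(41) ≈ 9291.7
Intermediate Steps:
m(R, y) = 3*R*y (m(R, y) = (3*R)*y = 3*R*y)
Q = -2/3 + sqrt(41)/6 (Q = -2/3 + sqrt(-37 + 78)/6 = -2/3 + sqrt(41)/6 ≈ 0.40052)
r(L) = -6 - 15*L (r(L) = 3*L*(-5) - 1*6 = -15*L - 6 = -6 - 15*L)
(Q + 53)*r(-12) = ((-2/3 + sqrt(41)/6) + 53)*(-6 - 15*(-12)) = (157/3 + sqrt(41)/6)*(-6 + 180) = (157/3 + sqrt(41)/6)*174 = 9106 + 29*sqrt(41)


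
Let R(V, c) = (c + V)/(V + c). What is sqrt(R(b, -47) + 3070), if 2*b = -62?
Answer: sqrt(3071) ≈ 55.417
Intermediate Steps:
b = -31 (b = (1/2)*(-62) = -31)
R(V, c) = 1 (R(V, c) = (V + c)/(V + c) = 1)
sqrt(R(b, -47) + 3070) = sqrt(1 + 3070) = sqrt(3071)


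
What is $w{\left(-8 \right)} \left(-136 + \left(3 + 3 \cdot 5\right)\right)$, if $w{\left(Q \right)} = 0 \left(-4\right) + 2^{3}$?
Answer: $-944$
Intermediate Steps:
$w{\left(Q \right)} = 8$ ($w{\left(Q \right)} = 0 + 8 = 8$)
$w{\left(-8 \right)} \left(-136 + \left(3 + 3 \cdot 5\right)\right) = 8 \left(-136 + \left(3 + 3 \cdot 5\right)\right) = 8 \left(-136 + \left(3 + 15\right)\right) = 8 \left(-136 + 18\right) = 8 \left(-118\right) = -944$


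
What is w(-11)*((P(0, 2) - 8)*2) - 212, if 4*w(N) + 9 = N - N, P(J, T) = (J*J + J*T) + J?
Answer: -176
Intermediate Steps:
P(J, T) = J + J² + J*T (P(J, T) = (J² + J*T) + J = J + J² + J*T)
w(N) = -9/4 (w(N) = -9/4 + (N - N)/4 = -9/4 + (¼)*0 = -9/4 + 0 = -9/4)
w(-11)*((P(0, 2) - 8)*2) - 212 = -9*(0*(1 + 0 + 2) - 8)*2/4 - 212 = -9*(0*3 - 8)*2/4 - 212 = -9*(0 - 8)*2/4 - 212 = -(-18)*2 - 212 = -9/4*(-16) - 212 = 36 - 212 = -176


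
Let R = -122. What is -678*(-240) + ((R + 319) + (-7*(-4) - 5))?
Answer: 162940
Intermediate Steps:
-678*(-240) + ((R + 319) + (-7*(-4) - 5)) = -678*(-240) + ((-122 + 319) + (-7*(-4) - 5)) = 162720 + (197 + (28 - 5)) = 162720 + (197 + 23) = 162720 + 220 = 162940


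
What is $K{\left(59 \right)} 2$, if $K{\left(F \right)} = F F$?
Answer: $6962$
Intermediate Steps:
$K{\left(F \right)} = F^{2}$
$K{\left(59 \right)} 2 = 59^{2} \cdot 2 = 3481 \cdot 2 = 6962$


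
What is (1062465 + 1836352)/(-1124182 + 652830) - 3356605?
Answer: -1582145378777/471352 ≈ -3.3566e+6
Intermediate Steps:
(1062465 + 1836352)/(-1124182 + 652830) - 3356605 = 2898817/(-471352) - 3356605 = 2898817*(-1/471352) - 3356605 = -2898817/471352 - 3356605 = -1582145378777/471352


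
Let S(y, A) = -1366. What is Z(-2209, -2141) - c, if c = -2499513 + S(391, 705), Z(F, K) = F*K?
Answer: 7230348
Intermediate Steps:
c = -2500879 (c = -2499513 - 1366 = -2500879)
Z(-2209, -2141) - c = -2209*(-2141) - 1*(-2500879) = 4729469 + 2500879 = 7230348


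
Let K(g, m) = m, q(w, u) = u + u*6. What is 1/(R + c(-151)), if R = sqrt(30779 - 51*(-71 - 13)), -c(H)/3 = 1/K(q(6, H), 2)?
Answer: 6/140243 + 4*sqrt(35063)/140243 ≈ 0.0053835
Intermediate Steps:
q(w, u) = 7*u (q(w, u) = u + 6*u = 7*u)
c(H) = -3/2
R = sqrt(35063) (R = sqrt(30779 - 51*(-84)) = sqrt(30779 + 4284) = sqrt(35063) ≈ 187.25)
1/(R + c(-151)) = 1/(sqrt(35063) - 3/2) = 1/(-3/2 + sqrt(35063))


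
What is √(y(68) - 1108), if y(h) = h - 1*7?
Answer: I*√1047 ≈ 32.357*I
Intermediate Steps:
y(h) = -7 + h (y(h) = h - 7 = -7 + h)
√(y(68) - 1108) = √((-7 + 68) - 1108) = √(61 - 1108) = √(-1047) = I*√1047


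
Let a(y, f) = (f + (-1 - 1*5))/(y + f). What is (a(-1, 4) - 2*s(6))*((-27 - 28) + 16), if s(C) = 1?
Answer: 104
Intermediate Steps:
a(y, f) = (-6 + f)/(f + y) (a(y, f) = (f + (-1 - 5))/(f + y) = (f - 6)/(f + y) = (-6 + f)/(f + y))
(a(-1, 4) - 2*s(6))*((-27 - 28) + 16) = ((-6 + 4)/(4 - 1) - 2*1)*((-27 - 28) + 16) = (-2/3 - 2)*(-55 + 16) = ((⅓)*(-2) - 2)*(-39) = (-⅔ - 2)*(-39) = -8/3*(-39) = 104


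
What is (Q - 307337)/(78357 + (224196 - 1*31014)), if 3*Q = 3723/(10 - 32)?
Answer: -6762655/5973858 ≈ -1.1320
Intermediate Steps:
Q = -1241/22 (Q = (3723/(10 - 32))/3 = (3723/(-22))/3 = (3723*(-1/22))/3 = (1/3)*(-3723/22) = -1241/22 ≈ -56.409)
(Q - 307337)/(78357 + (224196 - 1*31014)) = (-1241/22 - 307337)/(78357 + (224196 - 1*31014)) = -6762655/(22*(78357 + (224196 - 31014))) = -6762655/(22*(78357 + 193182)) = -6762655/22/271539 = -6762655/22*1/271539 = -6762655/5973858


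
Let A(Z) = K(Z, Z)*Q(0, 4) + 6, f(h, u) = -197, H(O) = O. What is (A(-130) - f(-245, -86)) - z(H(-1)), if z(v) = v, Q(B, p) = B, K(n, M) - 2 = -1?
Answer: 204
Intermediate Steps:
K(n, M) = 1 (K(n, M) = 2 - 1 = 1)
A(Z) = 6 (A(Z) = 1*0 + 6 = 0 + 6 = 6)
(A(-130) - f(-245, -86)) - z(H(-1)) = (6 - 1*(-197)) - 1*(-1) = (6 + 197) + 1 = 203 + 1 = 204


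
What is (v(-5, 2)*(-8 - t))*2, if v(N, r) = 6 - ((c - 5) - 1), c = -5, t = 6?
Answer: -476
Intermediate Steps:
v(N, r) = 17 (v(N, r) = 6 - ((-5 - 5) - 1) = 6 - (-10 - 1) = 6 - 1*(-11) = 6 + 11 = 17)
(v(-5, 2)*(-8 - t))*2 = (17*(-8 - 1*6))*2 = (17*(-8 - 6))*2 = (17*(-14))*2 = -238*2 = -476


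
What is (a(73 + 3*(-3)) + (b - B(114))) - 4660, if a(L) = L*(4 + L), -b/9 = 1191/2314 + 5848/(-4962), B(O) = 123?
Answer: -813361423/1913678 ≈ -425.03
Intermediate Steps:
b = 11433795/1913678 (b = -9*(1191/2314 + 5848/(-4962)) = -9*(1191*(1/2314) + 5848*(-1/4962)) = -9*(1191/2314 - 2924/2481) = -9*(-3811265/5741034) = 11433795/1913678 ≈ 5.9748)
(a(73 + 3*(-3)) + (b - B(114))) - 4660 = ((73 + 3*(-3))*(4 + (73 + 3*(-3))) + (11433795/1913678 - 1*123)) - 4660 = ((73 - 9)*(4 + (73 - 9)) + (11433795/1913678 - 123)) - 4660 = (64*(4 + 64) - 223948599/1913678) - 4660 = (64*68 - 223948599/1913678) - 4660 = (4352 - 223948599/1913678) - 4660 = 8104378057/1913678 - 4660 = -813361423/1913678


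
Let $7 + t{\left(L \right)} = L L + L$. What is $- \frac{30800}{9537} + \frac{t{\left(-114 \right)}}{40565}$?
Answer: $- \frac{20483875}{7033971} \approx -2.9121$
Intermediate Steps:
$t{\left(L \right)} = -7 + L + L^{2}$ ($t{\left(L \right)} = -7 + \left(L L + L\right) = -7 + \left(L^{2} + L\right) = -7 + \left(L + L^{2}\right) = -7 + L + L^{2}$)
$- \frac{30800}{9537} + \frac{t{\left(-114 \right)}}{40565} = - \frac{30800}{9537} + \frac{-7 - 114 + \left(-114\right)^{2}}{40565} = \left(-30800\right) \frac{1}{9537} + \left(-7 - 114 + 12996\right) \frac{1}{40565} = - \frac{2800}{867} + 12875 \cdot \frac{1}{40565} = - \frac{2800}{867} + \frac{2575}{8113} = - \frac{20483875}{7033971}$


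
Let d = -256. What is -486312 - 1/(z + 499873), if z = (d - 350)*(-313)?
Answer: -335336925913/689551 ≈ -4.8631e+5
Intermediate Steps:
z = 189678 (z = (-256 - 350)*(-313) = -606*(-313) = 189678)
-486312 - 1/(z + 499873) = -486312 - 1/(189678 + 499873) = -486312 - 1/689551 = -335336925913/689551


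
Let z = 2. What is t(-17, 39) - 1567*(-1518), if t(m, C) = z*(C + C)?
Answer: 2378862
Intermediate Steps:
t(m, C) = 4*C (t(m, C) = 2*(C + C) = 2*(2*C) = 4*C)
t(-17, 39) - 1567*(-1518) = 4*39 - 1567*(-1518) = 156 + 2378706 = 2378862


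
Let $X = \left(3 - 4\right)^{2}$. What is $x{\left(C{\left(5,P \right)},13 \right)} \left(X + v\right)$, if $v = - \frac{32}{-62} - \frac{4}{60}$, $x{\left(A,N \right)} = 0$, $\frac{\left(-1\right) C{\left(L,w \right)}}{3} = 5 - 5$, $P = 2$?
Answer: $0$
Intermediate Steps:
$C{\left(L,w \right)} = 0$ ($C{\left(L,w \right)} = - 3 \left(5 - 5\right) = \left(-3\right) 0 = 0$)
$X = 1$ ($X = \left(-1\right)^{2} = 1$)
$v = \frac{209}{465}$ ($v = \left(-32\right) \left(- \frac{1}{62}\right) - \frac{1}{15} = \frac{16}{31} - \frac{1}{15} = \frac{209}{465} \approx 0.44946$)
$x{\left(C{\left(5,P \right)},13 \right)} \left(X + v\right) = 0 \left(1 + \frac{209}{465}\right) = 0 \cdot \frac{674}{465} = 0$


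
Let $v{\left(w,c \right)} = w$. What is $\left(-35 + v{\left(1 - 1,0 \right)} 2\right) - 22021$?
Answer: $-22056$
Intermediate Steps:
$\left(-35 + v{\left(1 - 1,0 \right)} 2\right) - 22021 = \left(-35 + \left(1 - 1\right) 2\right) - 22021 = \left(-35 + 0 \cdot 2\right) - 22021 = \left(-35 + 0\right) - 22021 = -35 - 22021 = -22056$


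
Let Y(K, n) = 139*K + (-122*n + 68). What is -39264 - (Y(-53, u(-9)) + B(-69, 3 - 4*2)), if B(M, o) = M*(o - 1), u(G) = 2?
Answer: -32135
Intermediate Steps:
Y(K, n) = 68 - 122*n + 139*K (Y(K, n) = 139*K + (68 - 122*n) = 68 - 122*n + 139*K)
B(M, o) = M*(-1 + o)
-39264 - (Y(-53, u(-9)) + B(-69, 3 - 4*2)) = -39264 - ((68 - 122*2 + 139*(-53)) - 69*(-1 + (3 - 4*2))) = -39264 - ((68 - 244 - 7367) - 69*(-1 + (3 - 8))) = -39264 - (-7543 - 69*(-1 - 5)) = -39264 - (-7543 - 69*(-6)) = -39264 - (-7543 + 414) = -39264 - 1*(-7129) = -39264 + 7129 = -32135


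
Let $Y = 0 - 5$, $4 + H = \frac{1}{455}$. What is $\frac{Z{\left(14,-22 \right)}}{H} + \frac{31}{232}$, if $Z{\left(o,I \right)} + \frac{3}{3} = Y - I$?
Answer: $- \frac{1632571}{422008} \approx -3.8686$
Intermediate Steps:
$H = - \frac{1819}{455}$ ($H = -4 + \frac{1}{455} = - \frac{1819}{455} \approx -3.9978$)
$Y = -5$ ($Y = 0 - 5 = -5$)
$Z{\left(o,I \right)} = -6 - I$ ($Z{\left(o,I \right)} = -1 - \left(5 + I\right) = -6 - I$)
$\frac{Z{\left(14,-22 \right)}}{H} + \frac{31}{232} = \frac{-6 - -22}{- \frac{1819}{455}} + \frac{31}{232} = \left(-6 + 22\right) \left(- \frac{455}{1819}\right) + 31 \cdot \frac{1}{232} = 16 \left(- \frac{455}{1819}\right) + \frac{31}{232} = - \frac{7280}{1819} + \frac{31}{232} = - \frac{1632571}{422008}$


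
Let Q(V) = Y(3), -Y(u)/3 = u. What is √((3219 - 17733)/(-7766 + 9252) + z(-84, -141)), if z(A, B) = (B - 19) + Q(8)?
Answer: 2*I*√24672058/743 ≈ 13.37*I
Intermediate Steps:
Y(u) = -3*u
Q(V) = -9 (Q(V) = -3*3 = -9)
z(A, B) = -28 + B (z(A, B) = (B - 19) - 9 = (-19 + B) - 9 = -28 + B)
√((3219 - 17733)/(-7766 + 9252) + z(-84, -141)) = √((3219 - 17733)/(-7766 + 9252) + (-28 - 141)) = √(-14514/1486 - 169) = √(-14514*1/1486 - 169) = √(-7257/743 - 169) = √(-132824/743) = 2*I*√24672058/743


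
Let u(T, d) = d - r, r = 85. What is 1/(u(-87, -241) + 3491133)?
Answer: 1/3490807 ≈ 2.8647e-7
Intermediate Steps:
u(T, d) = -85 + d (u(T, d) = d - 1*85 = d - 85 = -85 + d)
1/(u(-87, -241) + 3491133) = 1/((-85 - 241) + 3491133) = 1/(-326 + 3491133) = 1/3490807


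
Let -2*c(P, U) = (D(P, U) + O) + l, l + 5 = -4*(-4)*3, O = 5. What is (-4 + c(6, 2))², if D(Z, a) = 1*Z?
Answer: 961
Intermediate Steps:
D(Z, a) = Z
l = 43 (l = -5 - 4*(-4)*3 = -5 + 16*3 = -5 + 48 = 43)
c(P, U) = -24 - P/2 (c(P, U) = -((P + 5) + 43)/2 = -((5 + P) + 43)/2 = -(48 + P)/2 = -24 - P/2)
(-4 + c(6, 2))² = (-4 + (-24 - ½*6))² = (-4 + (-24 - 3))² = (-4 - 27)² = (-31)² = 961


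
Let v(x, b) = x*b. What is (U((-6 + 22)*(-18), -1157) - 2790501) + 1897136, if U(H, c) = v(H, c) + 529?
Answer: -559620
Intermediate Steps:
v(x, b) = b*x
U(H, c) = 529 + H*c (U(H, c) = c*H + 529 = H*c + 529 = 529 + H*c)
(U((-6 + 22)*(-18), -1157) - 2790501) + 1897136 = ((529 + ((-6 + 22)*(-18))*(-1157)) - 2790501) + 1897136 = ((529 + (16*(-18))*(-1157)) - 2790501) + 1897136 = ((529 - 288*(-1157)) - 2790501) + 1897136 = ((529 + 333216) - 2790501) + 1897136 = (333745 - 2790501) + 1897136 = -2456756 + 1897136 = -559620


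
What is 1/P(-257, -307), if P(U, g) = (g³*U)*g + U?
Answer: -1/2282898618514 ≈ -4.3804e-13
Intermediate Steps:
P(U, g) = U + U*g⁴ (P(U, g) = (U*g³)*g + U = U*g⁴ + U = U + U*g⁴)
1/P(-257, -307) = 1/(-257*(1 + (-307)⁴)) = 1/(-257*(1 + 8882874001)) = 1/(-257*8882874002) = 1/(-2282898618514) = -1/2282898618514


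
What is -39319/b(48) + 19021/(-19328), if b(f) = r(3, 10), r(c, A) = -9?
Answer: 759786443/173952 ≈ 4367.8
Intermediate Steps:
b(f) = -9
-39319/b(48) + 19021/(-19328) = -39319/(-9) + 19021/(-19328) = -39319*(-⅑) + 19021*(-1/19328) = 39319/9 - 19021/19328 = 759786443/173952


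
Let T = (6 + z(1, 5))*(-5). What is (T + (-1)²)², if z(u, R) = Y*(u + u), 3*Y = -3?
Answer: 361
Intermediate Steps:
Y = -1 (Y = (⅓)*(-3) = -1)
z(u, R) = -2*u (z(u, R) = -(u + u) = -2*u)
T = -20 (T = (6 - 2*1)*(-5) = (6 - 2)*(-5) = 4*(-5) = -20)
(T + (-1)²)² = (-20 + (-1)²)² = (-20 + 1)² = (-19)² = 361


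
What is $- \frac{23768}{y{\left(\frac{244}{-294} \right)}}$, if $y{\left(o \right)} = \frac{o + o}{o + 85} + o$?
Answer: $\frac{21614987604}{772687} \approx 27974.0$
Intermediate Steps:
$y{\left(o \right)} = o + \frac{2 o}{85 + o}$ ($y{\left(o \right)} = \frac{2 o}{85 + o} + o = o + \frac{2 o}{85 + o}$)
$- \frac{23768}{y{\left(\frac{244}{-294} \right)}} = - \frac{23768}{\frac{244}{-294} \frac{1}{85 + \frac{244}{-294}} \left(87 + \frac{244}{-294}\right)} = - \frac{23768}{244 \left(- \frac{1}{294}\right) \frac{1}{85 + 244 \left(- \frac{1}{294}\right)} \left(87 + 244 \left(- \frac{1}{294}\right)\right)} = - \frac{23768}{\left(- \frac{122}{147}\right) \frac{1}{85 - \frac{122}{147}} \left(87 - \frac{122}{147}\right)} = - \frac{23768}{\left(- \frac{122}{147}\right) \frac{1}{\frac{12373}{147}} \cdot \frac{12667}{147}} = - \frac{23768}{\left(- \frac{122}{147}\right) \frac{147}{12373} \cdot \frac{12667}{147}} = - \frac{23768}{- \frac{1545374}{1818831}} = \left(-23768\right) \left(- \frac{1818831}{1545374}\right) = \frac{21614987604}{772687}$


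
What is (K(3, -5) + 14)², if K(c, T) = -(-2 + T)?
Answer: 441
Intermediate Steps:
K(c, T) = 2 - T
(K(3, -5) + 14)² = ((2 - 1*(-5)) + 14)² = ((2 + 5) + 14)² = (7 + 14)² = 21² = 441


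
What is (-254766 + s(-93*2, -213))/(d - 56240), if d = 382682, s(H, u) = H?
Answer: -42492/54407 ≈ -0.78100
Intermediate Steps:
(-254766 + s(-93*2, -213))/(d - 56240) = (-254766 - 93*2)/(382682 - 56240) = (-254766 - 186)/326442 = -254952*1/326442 = -42492/54407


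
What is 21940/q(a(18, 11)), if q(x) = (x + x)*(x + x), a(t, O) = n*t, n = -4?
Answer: 5485/5184 ≈ 1.0581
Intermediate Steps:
a(t, O) = -4*t
q(x) = 4*x² (q(x) = (2*x)*(2*x) = 4*x²)
21940/q(a(18, 11)) = 21940/((4*(-4*18)²)) = 21940/((4*(-72)²)) = 21940/((4*5184)) = 21940/20736 = 21940*(1/20736) = 5485/5184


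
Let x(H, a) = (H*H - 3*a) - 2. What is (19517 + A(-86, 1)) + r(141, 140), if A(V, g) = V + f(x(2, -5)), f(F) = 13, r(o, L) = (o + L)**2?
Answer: 98405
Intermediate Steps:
r(o, L) = (L + o)**2
x(H, a) = -2 + H**2 - 3*a (x(H, a) = (H**2 - 3*a) - 2 = -2 + H**2 - 3*a)
A(V, g) = 13 + V (A(V, g) = V + 13 = 13 + V)
(19517 + A(-86, 1)) + r(141, 140) = (19517 + (13 - 86)) + (140 + 141)**2 = (19517 - 73) + 281**2 = 19444 + 78961 = 98405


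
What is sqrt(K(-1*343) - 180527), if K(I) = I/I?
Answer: I*sqrt(180526) ≈ 424.88*I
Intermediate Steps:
K(I) = 1
sqrt(K(-1*343) - 180527) = sqrt(1 - 180527) = sqrt(-180526) = I*sqrt(180526)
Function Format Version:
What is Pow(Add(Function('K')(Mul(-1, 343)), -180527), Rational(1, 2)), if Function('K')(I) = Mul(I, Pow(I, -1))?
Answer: Mul(I, Pow(180526, Rational(1, 2))) ≈ Mul(424.88, I)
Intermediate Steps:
Function('K')(I) = 1
Pow(Add(Function('K')(Mul(-1, 343)), -180527), Rational(1, 2)) = Pow(Add(1, -180527), Rational(1, 2)) = Pow(-180526, Rational(1, 2)) = Mul(I, Pow(180526, Rational(1, 2)))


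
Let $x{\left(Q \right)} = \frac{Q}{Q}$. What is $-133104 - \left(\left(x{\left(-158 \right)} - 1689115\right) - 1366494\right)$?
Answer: $2922504$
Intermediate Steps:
$x{\left(Q \right)} = 1$
$-133104 - \left(\left(x{\left(-158 \right)} - 1689115\right) - 1366494\right) = -133104 - \left(\left(1 - 1689115\right) - 1366494\right) = -133104 - \left(-1689114 - 1366494\right) = -133104 - -3055608 = -133104 + 3055608 = 2922504$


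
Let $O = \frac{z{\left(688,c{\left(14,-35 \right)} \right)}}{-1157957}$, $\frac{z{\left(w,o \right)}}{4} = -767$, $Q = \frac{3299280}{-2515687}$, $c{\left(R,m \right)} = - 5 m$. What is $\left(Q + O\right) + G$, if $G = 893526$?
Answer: $\frac{2602888688184031190}{2913057371459} \approx 8.9353 \cdot 10^{5}$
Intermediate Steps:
$Q = - \frac{3299280}{2515687}$ ($Q = 3299280 \left(- \frac{1}{2515687}\right) = - \frac{3299280}{2515687} \approx -1.3115$)
$z{\left(w,o \right)} = -3068$ ($z{\left(w,o \right)} = 4 \left(-767\right) = -3068$)
$O = \frac{3068}{1157957}$ ($O = - \frac{3068}{-1157957} = \left(-3068\right) \left(- \frac{1}{1157957}\right) = \frac{3068}{1157957} \approx 0.0026495$)
$\left(Q + O\right) + G = \left(- \frac{3299280}{2515687} + \frac{3068}{1157957}\right) + 893526 = - \frac{3812706243244}{2913057371459} + 893526 = \frac{2602888688184031190}{2913057371459}$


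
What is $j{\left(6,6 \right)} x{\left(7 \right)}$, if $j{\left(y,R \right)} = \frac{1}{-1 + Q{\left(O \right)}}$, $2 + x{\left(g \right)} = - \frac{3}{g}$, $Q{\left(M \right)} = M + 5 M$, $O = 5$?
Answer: $- \frac{17}{203} \approx -0.083744$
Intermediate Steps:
$Q{\left(M \right)} = 6 M$
$x{\left(g \right)} = -2 - \frac{3}{g}$
$j{\left(y,R \right)} = \frac{1}{29}$ ($j{\left(y,R \right)} = \frac{1}{-1 + 6 \cdot 5} = \frac{1}{-1 + 30} = \frac{1}{29}$)
$j{\left(6,6 \right)} x{\left(7 \right)} = \frac{-2 - \frac{3}{7}}{29} = \frac{1}{29} \left(- \frac{17}{7}\right) = - \frac{17}{203}$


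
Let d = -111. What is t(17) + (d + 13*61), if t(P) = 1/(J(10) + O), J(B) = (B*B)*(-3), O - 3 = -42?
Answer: 231197/339 ≈ 682.00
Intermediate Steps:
O = -39 (O = 3 - 42 = -39)
J(B) = -3*B**2 (J(B) = B**2*(-3) = -3*B**2)
t(P) = -1/339 (t(P) = 1/(-3*10**2 - 39) = 1/(-3*100 - 39) = 1/(-300 - 39) = 1/(-339) = -1/339)
t(17) + (d + 13*61) = -1/339 + (-111 + 13*61) = -1/339 + (-111 + 793) = -1/339 + 682 = 231197/339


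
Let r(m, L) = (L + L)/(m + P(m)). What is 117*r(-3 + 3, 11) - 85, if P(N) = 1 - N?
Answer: 2489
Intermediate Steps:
r(m, L) = 2*L (r(m, L) = (L + L)/(m + (1 - m)) = (2*L)/1 = (2*L)*1 = 2*L)
117*r(-3 + 3, 11) - 85 = 117*(2*11) - 85 = 117*22 - 85 = 2574 - 85 = 2489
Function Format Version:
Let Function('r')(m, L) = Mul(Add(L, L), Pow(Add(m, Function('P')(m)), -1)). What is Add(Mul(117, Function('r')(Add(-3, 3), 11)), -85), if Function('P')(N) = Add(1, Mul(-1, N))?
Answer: 2489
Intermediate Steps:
Function('r')(m, L) = Mul(2, L) (Function('r')(m, L) = Mul(Add(L, L), Pow(Add(m, Add(1, Mul(-1, m))), -1)) = Mul(Mul(2, L), Pow(1, -1)) = Mul(Mul(2, L), 1) = Mul(2, L))
Add(Mul(117, Function('r')(Add(-3, 3), 11)), -85) = Add(Mul(117, Mul(2, 11)), -85) = Add(Mul(117, 22), -85) = Add(2574, -85) = 2489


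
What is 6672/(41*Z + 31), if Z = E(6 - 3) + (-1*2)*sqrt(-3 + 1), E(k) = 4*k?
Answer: 1163152/95659 + 182368*I*sqrt(2)/95659 ≈ 12.159 + 2.6961*I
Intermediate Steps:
Z = 12 - 2*I*sqrt(2) (Z = 4*(6 - 3) + (-1*2)*sqrt(-3 + 1) = 4*3 - 2*I*sqrt(2) = 12 - 2*I*sqrt(2) ≈ 12.0 - 2.8284*I)
6672/(41*Z + 31) = 6672/(41*(12 - 2*I*sqrt(2)) + 31) = 6672/((492 - 82*I*sqrt(2)) + 31) = 6672/(523 - 82*I*sqrt(2))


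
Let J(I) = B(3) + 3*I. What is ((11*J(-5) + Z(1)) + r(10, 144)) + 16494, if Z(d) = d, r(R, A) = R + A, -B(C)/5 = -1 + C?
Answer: 16374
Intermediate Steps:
B(C) = 5 - 5*C (B(C) = -5*(-1 + C) = 5 - 5*C)
r(R, A) = A + R
J(I) = -10 + 3*I (J(I) = (5 - 5*3) + 3*I = (5 - 15) + 3*I = -10 + 3*I)
((11*J(-5) + Z(1)) + r(10, 144)) + 16494 = ((11*(-10 + 3*(-5)) + 1) + (144 + 10)) + 16494 = ((11*(-10 - 15) + 1) + 154) + 16494 = ((11*(-25) + 1) + 154) + 16494 = ((-275 + 1) + 154) + 16494 = (-274 + 154) + 16494 = -120 + 16494 = 16374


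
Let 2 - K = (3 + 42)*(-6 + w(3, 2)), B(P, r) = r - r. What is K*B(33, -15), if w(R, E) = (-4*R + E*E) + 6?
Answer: 0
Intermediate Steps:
B(P, r) = 0
w(R, E) = 6 + E² - 4*R (w(R, E) = (-4*R + E²) + 6 = (E² - 4*R) + 6 = 6 + E² - 4*R)
K = 362 (K = 2 - (3 + 42)*(-6 + (6 + 2² - 4*3)) = 2 - 45*(-6 + (6 + 4 - 12)) = 2 - 45*(-6 - 2) = 2 - 45*(-8) = 2 - 1*(-360) = 2 + 360 = 362)
K*B(33, -15) = 362*0 = 0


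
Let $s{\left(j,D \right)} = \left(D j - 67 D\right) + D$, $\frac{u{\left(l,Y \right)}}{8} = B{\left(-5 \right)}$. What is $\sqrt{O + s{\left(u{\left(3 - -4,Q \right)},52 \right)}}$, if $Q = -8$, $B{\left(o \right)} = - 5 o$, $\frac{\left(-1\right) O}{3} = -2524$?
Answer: $2 \sqrt{3635} \approx 120.58$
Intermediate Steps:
$O = 7572$ ($O = \left(-3\right) \left(-2524\right) = 7572$)
$u{\left(l,Y \right)} = 200$ ($u{\left(l,Y \right)} = 8 \left(\left(-5\right) \left(-5\right)\right) = 8 \cdot 25 = 200$)
$s{\left(j,D \right)} = - 66 D + D j$ ($s{\left(j,D \right)} = \left(- 67 D + D j\right) + D = - 66 D + D j$)
$\sqrt{O + s{\left(u{\left(3 - -4,Q \right)},52 \right)}} = \sqrt{7572 + 52 \left(-66 + 200\right)} = \sqrt{7572 + 52 \cdot 134} = \sqrt{7572 + 6968} = \sqrt{14540} = 2 \sqrt{3635}$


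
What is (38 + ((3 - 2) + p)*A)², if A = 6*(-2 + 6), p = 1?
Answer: 7396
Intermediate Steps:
A = 24 (A = 6*4 = 24)
(38 + ((3 - 2) + p)*A)² = (38 + ((3 - 2) + 1)*24)² = (38 + (1 + 1)*24)² = (38 + 2*24)² = (38 + 48)² = 86² = 7396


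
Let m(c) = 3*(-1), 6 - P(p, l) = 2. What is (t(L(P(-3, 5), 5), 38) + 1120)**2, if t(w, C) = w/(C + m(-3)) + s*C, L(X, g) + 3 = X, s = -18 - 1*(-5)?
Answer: 480091921/1225 ≈ 3.9191e+5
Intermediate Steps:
P(p, l) = 4 (P(p, l) = 6 - 1*2 = 6 - 2 = 4)
m(c) = -3
s = -13 (s = -18 + 5 = -13)
L(X, g) = -3 + X
t(w, C) = -13*C + w/(-3 + C) (t(w, C) = w/(C - 3) - 13*C = w/(-3 + C) - 13*C = -13*C + w/(-3 + C))
(t(L(P(-3, 5), 5), 38) + 1120)**2 = (((-3 + 4) - 13*38**2 + 39*38)/(-3 + 38) + 1120)**2 = ((1 - 13*1444 + 1482)/35 + 1120)**2 = ((1 - 18772 + 1482)/35 + 1120)**2 = ((1/35)*(-17289) + 1120)**2 = (-17289/35 + 1120)**2 = (21911/35)**2 = 480091921/1225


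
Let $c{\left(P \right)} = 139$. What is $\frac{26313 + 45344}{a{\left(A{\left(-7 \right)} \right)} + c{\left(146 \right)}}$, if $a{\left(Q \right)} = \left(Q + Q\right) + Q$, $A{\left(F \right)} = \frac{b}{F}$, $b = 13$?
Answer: $\frac{501599}{934} \approx 537.04$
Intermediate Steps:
$A{\left(F \right)} = \frac{13}{F}$
$a{\left(Q \right)} = 3 Q$ ($a{\left(Q \right)} = 2 Q + Q = 3 Q$)
$\frac{26313 + 45344}{a{\left(A{\left(-7 \right)} \right)} + c{\left(146 \right)}} = \frac{26313 + 45344}{3 \frac{13}{-7} + 139} = \frac{71657}{3 \cdot 13 \left(- \frac{1}{7}\right) + 139} = \frac{71657}{3 \left(- \frac{13}{7}\right) + 139} = \frac{71657}{- \frac{39}{7} + 139} = \frac{71657}{\frac{934}{7}} = 71657 \cdot \frac{7}{934} = \frac{501599}{934}$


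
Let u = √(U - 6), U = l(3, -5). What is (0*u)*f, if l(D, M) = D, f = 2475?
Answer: 0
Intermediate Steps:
U = 3
u = I*√3 (u = √(3 - 6) = √(-3) = I*√3 ≈ 1.732*I)
(0*u)*f = (0*(I*√3))*2475 = 0*2475 = 0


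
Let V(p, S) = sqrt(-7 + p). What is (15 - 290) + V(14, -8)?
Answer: -275 + sqrt(7) ≈ -272.35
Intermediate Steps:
(15 - 290) + V(14, -8) = (15 - 290) + sqrt(-7 + 14) = -275 + sqrt(7)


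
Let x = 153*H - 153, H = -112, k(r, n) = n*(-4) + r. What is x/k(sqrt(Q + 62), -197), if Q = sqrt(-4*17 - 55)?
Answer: -17289/(788 + sqrt(62 + I*sqrt(123))) ≈ -21.722 + 0.019145*I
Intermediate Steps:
Q = I*sqrt(123) (Q = sqrt(-68 - 55) = sqrt(-123) = I*sqrt(123) ≈ 11.091*I)
k(r, n) = r - 4*n (k(r, n) = -4*n + r = r - 4*n)
x = -17289 (x = 153*(-112) - 153 = -17136 - 153 = -17289)
x/k(sqrt(Q + 62), -197) = -17289/(sqrt(I*sqrt(123) + 62) - 4*(-197)) = -17289/(sqrt(62 + I*sqrt(123)) + 788) = -17289/(788 + sqrt(62 + I*sqrt(123)))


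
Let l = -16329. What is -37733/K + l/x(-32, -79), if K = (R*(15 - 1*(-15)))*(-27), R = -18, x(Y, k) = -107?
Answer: 234039389/1560060 ≈ 150.02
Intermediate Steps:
K = 14580 (K = -18*(15 - 1*(-15))*(-27) = -18*(15 + 15)*(-27) = -18*30*(-27) = -540*(-27) = 14580)
-37733/K + l/x(-32, -79) = -37733/14580 - 16329/(-107) = -37733*1/14580 - 16329*(-1/107) = -37733/14580 + 16329/107 = 234039389/1560060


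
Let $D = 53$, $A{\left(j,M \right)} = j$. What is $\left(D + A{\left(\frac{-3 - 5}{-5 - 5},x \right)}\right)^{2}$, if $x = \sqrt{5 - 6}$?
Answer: $\frac{72361}{25} \approx 2894.4$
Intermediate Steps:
$x = i$ ($x = \sqrt{-1} = i \approx 1.0 i$)
$\left(D + A{\left(\frac{-3 - 5}{-5 - 5},x \right)}\right)^{2} = \left(53 + \frac{-3 - 5}{-5 - 5}\right)^{2} = \left(53 - \frac{8}{-10}\right)^{2} = \left(53 - - \frac{4}{5}\right)^{2} = \left(53 + \frac{4}{5}\right)^{2} = \left(\frac{269}{5}\right)^{2} = \frac{72361}{25}$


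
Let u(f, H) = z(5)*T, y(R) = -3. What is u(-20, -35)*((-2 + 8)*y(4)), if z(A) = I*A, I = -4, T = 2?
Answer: 720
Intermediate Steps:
z(A) = -4*A
u(f, H) = -40 (u(f, H) = -4*5*2 = -20*2 = -40)
u(-20, -35)*((-2 + 8)*y(4)) = -40*(-2 + 8)*(-3) = -240*(-3) = -40*(-18) = 720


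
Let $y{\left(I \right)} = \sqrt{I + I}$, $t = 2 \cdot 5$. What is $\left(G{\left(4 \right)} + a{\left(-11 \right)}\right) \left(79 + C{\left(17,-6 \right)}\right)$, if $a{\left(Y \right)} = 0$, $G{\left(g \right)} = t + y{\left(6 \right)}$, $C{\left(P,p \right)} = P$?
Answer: $960 + 192 \sqrt{3} \approx 1292.6$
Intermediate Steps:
$t = 10$
$y{\left(I \right)} = \sqrt{2} \sqrt{I}$ ($y{\left(I \right)} = \sqrt{2 I} = \sqrt{2} \sqrt{I}$)
$G{\left(g \right)} = 10 + 2 \sqrt{3}$ ($G{\left(g \right)} = 10 + \sqrt{2} \sqrt{6} = 10 + 2 \sqrt{3}$)
$\left(G{\left(4 \right)} + a{\left(-11 \right)}\right) \left(79 + C{\left(17,-6 \right)}\right) = \left(\left(10 + 2 \sqrt{3}\right) + 0\right) \left(79 + 17\right) = \left(10 + 2 \sqrt{3}\right) 96 = 960 + 192 \sqrt{3}$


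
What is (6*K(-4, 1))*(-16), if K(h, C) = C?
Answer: -96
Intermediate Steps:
(6*K(-4, 1))*(-16) = (6*1)*(-16) = 6*(-16) = -96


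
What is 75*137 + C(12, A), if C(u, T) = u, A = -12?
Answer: 10287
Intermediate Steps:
75*137 + C(12, A) = 75*137 + 12 = 10275 + 12 = 10287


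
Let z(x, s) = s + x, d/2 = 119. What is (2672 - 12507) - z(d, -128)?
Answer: -9945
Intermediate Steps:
d = 238 (d = 2*119 = 238)
(2672 - 12507) - z(d, -128) = (2672 - 12507) - (-128 + 238) = -9835 - 1*110 = -9835 - 110 = -9945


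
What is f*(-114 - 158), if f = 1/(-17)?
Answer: 16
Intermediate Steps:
f = -1/17 ≈ -0.058824
f*(-114 - 158) = -(-114 - 158)/17 = -1/17*(-272) = 16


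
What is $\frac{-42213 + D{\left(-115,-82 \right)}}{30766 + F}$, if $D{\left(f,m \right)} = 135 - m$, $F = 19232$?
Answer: $- \frac{20998}{24999} \approx -0.83995$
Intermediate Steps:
$\frac{-42213 + D{\left(-115,-82 \right)}}{30766 + F} = \frac{-42213 + \left(135 - -82\right)}{30766 + 19232} = \frac{-42213 + \left(135 + 82\right)}{49998} = \left(-42213 + 217\right) \frac{1}{49998} = \left(-41996\right) \frac{1}{49998} = - \frac{20998}{24999}$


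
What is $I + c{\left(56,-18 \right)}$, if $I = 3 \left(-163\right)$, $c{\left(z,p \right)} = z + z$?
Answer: $-377$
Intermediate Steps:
$c{\left(z,p \right)} = 2 z$
$I = -489$
$I + c{\left(56,-18 \right)} = -489 + 2 \cdot 56 = -489 + 112 = -377$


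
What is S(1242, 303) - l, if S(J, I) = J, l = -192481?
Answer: 193723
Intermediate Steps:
S(1242, 303) - l = 1242 - 1*(-192481) = 1242 + 192481 = 193723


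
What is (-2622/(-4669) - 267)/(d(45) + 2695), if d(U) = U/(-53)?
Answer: -2866611/28986370 ≈ -0.098895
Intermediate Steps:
d(U) = -U/53 (d(U) = U*(-1/53) = -U/53)
(-2622/(-4669) - 267)/(d(45) + 2695) = (-2622/(-4669) - 267)/(-1/53*45 + 2695) = (-2622*(-1/4669) - 267)/(-45/53 + 2695) = (114/203 - 267)/(142790/53) = -54087/203*53/142790 = -2866611/28986370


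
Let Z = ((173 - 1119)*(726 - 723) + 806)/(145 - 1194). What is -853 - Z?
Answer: -896829/1049 ≈ -854.94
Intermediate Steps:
Z = 2032/1049 (Z = (-946*3 + 806)/(-1049) = (-2838 + 806)*(-1/1049) = -2032*(-1/1049) = 2032/1049 ≈ 1.9371)
-853 - Z = -853 - 1*2032/1049 = -853 - 2032/1049 = -896829/1049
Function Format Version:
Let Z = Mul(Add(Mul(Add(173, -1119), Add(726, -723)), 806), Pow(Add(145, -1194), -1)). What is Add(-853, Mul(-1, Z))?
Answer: Rational(-896829, 1049) ≈ -854.94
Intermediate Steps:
Z = Rational(2032, 1049) (Z = Mul(Add(Mul(-946, 3), 806), Pow(-1049, -1)) = Mul(Add(-2838, 806), Rational(-1, 1049)) = Mul(-2032, Rational(-1, 1049)) = Rational(2032, 1049) ≈ 1.9371)
Add(-853, Mul(-1, Z)) = Add(-853, Mul(-1, Rational(2032, 1049))) = Add(-853, Rational(-2032, 1049)) = Rational(-896829, 1049)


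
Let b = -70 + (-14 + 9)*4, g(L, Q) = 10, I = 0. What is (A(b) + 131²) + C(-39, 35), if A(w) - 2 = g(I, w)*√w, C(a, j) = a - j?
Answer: 17089 + 30*I*√10 ≈ 17089.0 + 94.868*I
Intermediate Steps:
b = -90 (b = -70 - 5*4 = -70 - 20 = -90)
A(w) = 2 + 10*√w
(A(b) + 131²) + C(-39, 35) = ((2 + 10*√(-90)) + 131²) + (-39 - 1*35) = ((2 + 10*(3*I*√10)) + 17161) + (-39 - 35) = ((2 + 30*I*√10) + 17161) - 74 = (17163 + 30*I*√10) - 74 = 17089 + 30*I*√10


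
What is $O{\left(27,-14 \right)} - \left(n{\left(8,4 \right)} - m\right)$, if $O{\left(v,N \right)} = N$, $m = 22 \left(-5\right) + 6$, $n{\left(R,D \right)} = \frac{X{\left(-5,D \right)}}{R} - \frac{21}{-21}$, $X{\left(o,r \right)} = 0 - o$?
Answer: $- \frac{957}{8} \approx -119.63$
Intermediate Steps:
$X{\left(o,r \right)} = - o$
$n{\left(R,D \right)} = 1 + \frac{5}{R}$ ($n{\left(R,D \right)} = \frac{\left(-1\right) \left(-5\right)}{R} - \frac{21}{-21} = \frac{5}{R} - -1 = \frac{5}{R} + 1 = 1 + \frac{5}{R}$)
$m = -104$ ($m = -110 + 6 = -104$)
$O{\left(27,-14 \right)} - \left(n{\left(8,4 \right)} - m\right) = -14 - \left(\frac{5 + 8}{8} - -104\right) = -14 - \left(\frac{1}{8} \cdot 13 + 104\right) = -14 - \left(\frac{13}{8} + 104\right) = -14 - \frac{845}{8} = - \frac{957}{8}$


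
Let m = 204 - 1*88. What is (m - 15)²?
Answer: 10201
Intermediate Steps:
m = 116 (m = 204 - 88 = 116)
(m - 15)² = (116 - 15)² = 101² = 10201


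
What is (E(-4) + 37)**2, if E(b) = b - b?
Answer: 1369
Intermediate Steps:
E(b) = 0
(E(-4) + 37)**2 = (0 + 37)**2 = 37**2 = 1369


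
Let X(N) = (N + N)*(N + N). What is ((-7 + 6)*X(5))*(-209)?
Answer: 20900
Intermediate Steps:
X(N) = 4*N² (X(N) = (2*N)*(2*N) = 4*N²)
((-7 + 6)*X(5))*(-209) = ((-7 + 6)*(4*5²))*(-209) = -4*25*(-209) = -1*100*(-209) = -100*(-209) = 20900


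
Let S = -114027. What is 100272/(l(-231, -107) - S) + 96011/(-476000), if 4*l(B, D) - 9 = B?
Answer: 24524636209/36166956000 ≈ 0.67809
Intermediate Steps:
l(B, D) = 9/4 + B/4
100272/(l(-231, -107) - S) + 96011/(-476000) = 100272/((9/4 + (¼)*(-231)) - 1*(-114027)) + 96011/(-476000) = 100272/((9/4 - 231/4) + 114027) + 96011*(-1/476000) = 100272/(-111/2 + 114027) - 96011/476000 = 100272/(227943/2) - 96011/476000 = 100272*(2/227943) - 96011/476000 = 66848/75981 - 96011/476000 = 24524636209/36166956000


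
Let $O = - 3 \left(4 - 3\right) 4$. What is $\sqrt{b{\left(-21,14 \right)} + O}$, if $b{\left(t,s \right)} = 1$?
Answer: $i \sqrt{11} \approx 3.3166 i$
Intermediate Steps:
$O = -12$ ($O = \left(-3\right) 1 \cdot 4 = \left(-3\right) 4 = -12$)
$\sqrt{b{\left(-21,14 \right)} + O} = \sqrt{1 - 12} = \sqrt{-11} = i \sqrt{11}$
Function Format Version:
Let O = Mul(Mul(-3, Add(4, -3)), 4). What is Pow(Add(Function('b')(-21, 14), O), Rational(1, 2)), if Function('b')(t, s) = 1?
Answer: Mul(I, Pow(11, Rational(1, 2))) ≈ Mul(3.3166, I)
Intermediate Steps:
O = -12 (O = Mul(Mul(-3, 1), 4) = Mul(-3, 4) = -12)
Pow(Add(Function('b')(-21, 14), O), Rational(1, 2)) = Pow(Add(1, -12), Rational(1, 2)) = Pow(-11, Rational(1, 2)) = Mul(I, Pow(11, Rational(1, 2)))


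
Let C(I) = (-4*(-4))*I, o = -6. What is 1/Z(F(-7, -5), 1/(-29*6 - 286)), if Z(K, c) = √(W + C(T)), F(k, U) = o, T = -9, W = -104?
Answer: -I*√62/124 ≈ -0.0635*I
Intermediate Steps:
C(I) = 16*I
F(k, U) = -6
Z(K, c) = 2*I*√62 (Z(K, c) = √(-104 + 16*(-9)) = √(-104 - 144) = √(-248) = 2*I*√62)
1/Z(F(-7, -5), 1/(-29*6 - 286)) = 1/(2*I*√62) = -I*√62/124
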